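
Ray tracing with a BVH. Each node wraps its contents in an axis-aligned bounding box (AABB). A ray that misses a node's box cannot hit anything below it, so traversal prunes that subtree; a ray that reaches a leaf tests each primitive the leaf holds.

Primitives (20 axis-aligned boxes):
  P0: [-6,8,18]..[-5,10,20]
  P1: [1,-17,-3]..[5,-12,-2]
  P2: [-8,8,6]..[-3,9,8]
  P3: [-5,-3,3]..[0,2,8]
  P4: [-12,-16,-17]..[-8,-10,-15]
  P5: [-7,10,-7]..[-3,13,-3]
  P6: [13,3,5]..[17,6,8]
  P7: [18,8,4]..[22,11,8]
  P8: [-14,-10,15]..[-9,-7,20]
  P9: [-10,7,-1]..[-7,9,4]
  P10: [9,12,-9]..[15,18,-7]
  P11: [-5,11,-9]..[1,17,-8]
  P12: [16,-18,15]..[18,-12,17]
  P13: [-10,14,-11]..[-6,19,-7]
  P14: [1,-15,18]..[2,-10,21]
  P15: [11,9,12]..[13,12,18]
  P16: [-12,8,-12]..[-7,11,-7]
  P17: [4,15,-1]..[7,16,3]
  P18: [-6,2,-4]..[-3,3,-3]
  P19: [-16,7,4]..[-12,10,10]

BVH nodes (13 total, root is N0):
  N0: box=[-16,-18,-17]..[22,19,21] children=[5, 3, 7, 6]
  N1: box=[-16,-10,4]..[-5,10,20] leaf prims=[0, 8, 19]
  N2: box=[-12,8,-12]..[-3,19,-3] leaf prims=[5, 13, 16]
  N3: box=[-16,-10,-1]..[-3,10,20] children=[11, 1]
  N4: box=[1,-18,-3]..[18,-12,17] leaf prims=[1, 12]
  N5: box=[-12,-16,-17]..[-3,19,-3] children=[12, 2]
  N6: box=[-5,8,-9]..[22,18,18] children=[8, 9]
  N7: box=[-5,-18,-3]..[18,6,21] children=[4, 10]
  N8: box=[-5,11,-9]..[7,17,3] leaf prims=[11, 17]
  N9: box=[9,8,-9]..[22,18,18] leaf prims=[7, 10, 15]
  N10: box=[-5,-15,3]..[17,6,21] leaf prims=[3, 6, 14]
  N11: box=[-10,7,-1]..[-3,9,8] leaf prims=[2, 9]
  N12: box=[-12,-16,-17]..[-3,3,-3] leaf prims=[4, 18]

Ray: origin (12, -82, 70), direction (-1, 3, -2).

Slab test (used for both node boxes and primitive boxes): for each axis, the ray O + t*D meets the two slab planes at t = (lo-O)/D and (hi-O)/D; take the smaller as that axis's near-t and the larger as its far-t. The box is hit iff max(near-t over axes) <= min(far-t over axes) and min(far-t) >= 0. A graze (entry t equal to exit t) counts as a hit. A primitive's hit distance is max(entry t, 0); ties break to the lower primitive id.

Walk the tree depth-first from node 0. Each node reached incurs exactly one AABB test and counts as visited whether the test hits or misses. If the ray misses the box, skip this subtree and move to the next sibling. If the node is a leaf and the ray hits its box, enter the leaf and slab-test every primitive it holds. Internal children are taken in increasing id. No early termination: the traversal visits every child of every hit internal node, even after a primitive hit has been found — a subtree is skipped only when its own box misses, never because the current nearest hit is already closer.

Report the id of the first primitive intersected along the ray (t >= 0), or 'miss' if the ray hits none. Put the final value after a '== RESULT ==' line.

Walk:
N0 x:[-10,28] y:[64/3,101/3] z:[49/2,87/2] -> hit [49/2,28], descend [3, 5, 6, 7]
  N3 x:[15,28] y:[24,92/3] z:[25,71/2] -> hit [25,28], descend [1, 11]
    N1 x:[17,28] y:[24,92/3] z:[25,33] -> hit [25,28] leaf, test {P0(miss), P8@t=25, P19(miss)}
    N11 x:[15,22] y:[89/3,91/3] z:[31,71/2] -> miss, prune
  N5 x:[15,24] y:[22,101/3] z:[73/2,87/2] -> miss, prune
  N6 x:[-10,17] y:[30,100/3] z:[26,79/2] -> miss, prune
  N7 x:[-6,17] y:[64/3,88/3] z:[49/2,73/2] -> miss, prune

order=[0, 3, 1, 11, 5, 6, 7]  |boxes|=7  |leaves|=1  hit=P8

== RESULT ==
8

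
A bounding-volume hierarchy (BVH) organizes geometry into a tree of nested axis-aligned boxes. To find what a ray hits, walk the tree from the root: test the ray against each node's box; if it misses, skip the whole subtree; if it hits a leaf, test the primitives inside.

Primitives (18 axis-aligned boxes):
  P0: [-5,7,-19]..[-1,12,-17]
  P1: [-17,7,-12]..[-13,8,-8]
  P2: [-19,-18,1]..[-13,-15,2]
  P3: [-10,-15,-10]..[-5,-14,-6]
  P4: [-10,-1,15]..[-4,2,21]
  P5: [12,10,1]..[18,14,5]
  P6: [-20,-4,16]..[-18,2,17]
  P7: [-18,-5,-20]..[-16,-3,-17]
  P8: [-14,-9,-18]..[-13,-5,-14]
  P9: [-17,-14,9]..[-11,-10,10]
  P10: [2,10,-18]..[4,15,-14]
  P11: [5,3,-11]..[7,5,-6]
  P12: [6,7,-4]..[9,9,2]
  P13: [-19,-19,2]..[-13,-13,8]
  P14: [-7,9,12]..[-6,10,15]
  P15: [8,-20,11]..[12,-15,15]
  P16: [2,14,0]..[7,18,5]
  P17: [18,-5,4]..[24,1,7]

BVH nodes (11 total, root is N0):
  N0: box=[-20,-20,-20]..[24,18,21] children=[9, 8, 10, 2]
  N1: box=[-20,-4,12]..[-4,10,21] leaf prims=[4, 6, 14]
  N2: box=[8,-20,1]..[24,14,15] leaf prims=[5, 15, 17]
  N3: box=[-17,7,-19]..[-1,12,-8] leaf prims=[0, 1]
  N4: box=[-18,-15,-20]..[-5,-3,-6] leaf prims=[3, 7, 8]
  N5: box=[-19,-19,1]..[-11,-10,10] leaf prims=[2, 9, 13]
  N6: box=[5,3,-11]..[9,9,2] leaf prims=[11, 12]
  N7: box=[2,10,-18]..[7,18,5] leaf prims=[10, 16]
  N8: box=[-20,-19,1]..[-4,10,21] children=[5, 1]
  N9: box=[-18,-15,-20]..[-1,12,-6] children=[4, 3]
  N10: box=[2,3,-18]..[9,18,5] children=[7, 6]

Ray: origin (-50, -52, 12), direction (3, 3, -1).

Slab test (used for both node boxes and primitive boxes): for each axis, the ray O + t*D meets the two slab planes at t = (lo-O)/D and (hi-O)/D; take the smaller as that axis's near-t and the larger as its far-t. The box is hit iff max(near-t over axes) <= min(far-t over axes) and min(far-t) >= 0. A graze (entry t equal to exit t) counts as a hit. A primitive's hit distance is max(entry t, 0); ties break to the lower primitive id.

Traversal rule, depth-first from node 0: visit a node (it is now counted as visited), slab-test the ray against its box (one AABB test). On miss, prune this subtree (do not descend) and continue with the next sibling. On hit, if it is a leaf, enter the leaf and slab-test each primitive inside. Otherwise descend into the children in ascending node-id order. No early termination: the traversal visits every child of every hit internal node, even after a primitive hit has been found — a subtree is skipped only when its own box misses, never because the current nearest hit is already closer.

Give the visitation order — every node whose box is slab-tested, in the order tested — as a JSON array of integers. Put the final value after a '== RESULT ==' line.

Walk:
N0 x:[10,74/3] y:[32/3,70/3] z:[-9,32] -> hit [32/3,70/3], descend [2, 8, 9, 10]
  N2 x:[58/3,74/3] y:[32/3,22] z:[-3,11] -> miss, prune
  N8 x:[10,46/3] y:[11,62/3] z:[-9,11] -> hit [11,11], descend [1, 5]
    N1 x:[10,46/3] y:[16,62/3] z:[-9,0] -> miss, prune
    N5 x:[31/3,13] y:[11,14] z:[2,11] -> hit [11,11] leaf, test {P2(miss), P9(miss), P13(miss)}
  N9 x:[32/3,49/3] y:[37/3,64/3] z:[18,32] -> miss, prune
  N10 x:[52/3,59/3] y:[55/3,70/3] z:[7,30] -> hit [55/3,59/3], descend [6, 7]
    N6 x:[55/3,59/3] y:[55/3,61/3] z:[10,23] -> hit [55/3,59/3] leaf, test {P11@t=55/3, P12(miss)}
    N7 x:[52/3,19] y:[62/3,70/3] z:[7,30] -> miss, prune

order=[0, 2, 8, 1, 5, 9, 10, 6, 7]  |boxes|=9  |leaves|=2  hit=P11

== RESULT ==
[0, 2, 8, 1, 5, 9, 10, 6, 7]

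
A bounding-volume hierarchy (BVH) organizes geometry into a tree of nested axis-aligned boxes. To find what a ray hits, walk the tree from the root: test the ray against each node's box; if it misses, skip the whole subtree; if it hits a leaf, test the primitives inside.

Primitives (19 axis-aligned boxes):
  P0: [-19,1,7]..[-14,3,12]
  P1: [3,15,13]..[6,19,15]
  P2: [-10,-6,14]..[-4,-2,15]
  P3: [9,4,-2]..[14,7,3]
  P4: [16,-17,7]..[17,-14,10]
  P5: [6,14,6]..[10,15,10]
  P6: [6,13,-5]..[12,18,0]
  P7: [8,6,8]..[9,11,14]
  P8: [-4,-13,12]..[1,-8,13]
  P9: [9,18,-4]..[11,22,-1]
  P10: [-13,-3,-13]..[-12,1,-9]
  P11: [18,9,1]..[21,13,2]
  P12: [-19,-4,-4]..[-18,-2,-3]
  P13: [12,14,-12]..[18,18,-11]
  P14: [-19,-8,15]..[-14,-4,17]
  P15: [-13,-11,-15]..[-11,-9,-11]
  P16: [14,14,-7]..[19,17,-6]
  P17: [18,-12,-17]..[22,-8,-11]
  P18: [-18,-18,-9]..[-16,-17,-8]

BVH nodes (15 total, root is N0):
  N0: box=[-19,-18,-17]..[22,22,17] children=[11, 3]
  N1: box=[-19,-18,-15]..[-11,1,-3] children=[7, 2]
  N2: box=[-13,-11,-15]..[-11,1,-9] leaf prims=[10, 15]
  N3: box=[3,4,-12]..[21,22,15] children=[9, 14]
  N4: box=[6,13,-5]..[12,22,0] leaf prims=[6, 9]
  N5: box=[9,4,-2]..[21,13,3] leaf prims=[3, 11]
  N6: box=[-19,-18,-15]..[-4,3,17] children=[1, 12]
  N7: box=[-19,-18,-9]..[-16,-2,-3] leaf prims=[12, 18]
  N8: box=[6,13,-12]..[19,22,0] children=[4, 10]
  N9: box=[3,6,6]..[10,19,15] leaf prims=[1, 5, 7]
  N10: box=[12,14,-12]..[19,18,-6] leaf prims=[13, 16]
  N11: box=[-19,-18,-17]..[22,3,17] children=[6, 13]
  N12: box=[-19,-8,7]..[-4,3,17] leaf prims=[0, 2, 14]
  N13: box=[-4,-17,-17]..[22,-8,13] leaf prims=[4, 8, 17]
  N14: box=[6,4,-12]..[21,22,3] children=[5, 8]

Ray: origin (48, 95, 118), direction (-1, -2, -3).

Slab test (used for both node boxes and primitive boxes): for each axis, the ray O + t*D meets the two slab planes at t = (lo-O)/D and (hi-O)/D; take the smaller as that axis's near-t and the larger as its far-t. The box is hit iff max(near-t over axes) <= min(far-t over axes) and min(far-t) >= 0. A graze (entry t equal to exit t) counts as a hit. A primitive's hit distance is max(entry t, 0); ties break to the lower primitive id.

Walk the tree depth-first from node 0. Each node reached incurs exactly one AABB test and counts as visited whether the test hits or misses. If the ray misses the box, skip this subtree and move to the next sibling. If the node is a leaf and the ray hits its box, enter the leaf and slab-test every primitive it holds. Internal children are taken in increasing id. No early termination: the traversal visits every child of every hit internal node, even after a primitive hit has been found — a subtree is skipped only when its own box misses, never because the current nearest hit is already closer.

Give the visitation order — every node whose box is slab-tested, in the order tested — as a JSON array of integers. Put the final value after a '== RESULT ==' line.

Traverse from the root:
N0 x:[26,67] y:[73/2,113/2] z:[101/3,45] -> hit [73/2,45], descend [3, 11]
  N3 x:[27,45] y:[73/2,91/2] z:[103/3,130/3] -> hit [73/2,130/3], descend [9, 14]
    N9 x:[38,45] y:[38,89/2] z:[103/3,112/3] -> miss, prune
    N14 x:[27,42] y:[73/2,91/2] z:[115/3,130/3] -> hit [115/3,42], descend [5, 8]
      N5 x:[27,39] y:[41,91/2] z:[115/3,40] -> miss, prune
      N8 x:[29,42] y:[73/2,41] z:[118/3,130/3] -> hit [118/3,41], descend [4, 10]
        N4 x:[36,42] y:[73/2,41] z:[118/3,41] -> hit [118/3,41] leaf, test {P6@t=118/3, P9(miss)}
        N10 x:[29,36] y:[77/2,81/2] z:[124/3,130/3] -> miss, prune
  N11 x:[26,67] y:[46,113/2] z:[101/3,45] -> miss, prune

Summary -> nodes [0, 3, 9, 14, 5, 8, 4, 10, 11]; box-tests=9; leaf-entries=1; first=P6

== RESULT ==
[0, 3, 9, 14, 5, 8, 4, 10, 11]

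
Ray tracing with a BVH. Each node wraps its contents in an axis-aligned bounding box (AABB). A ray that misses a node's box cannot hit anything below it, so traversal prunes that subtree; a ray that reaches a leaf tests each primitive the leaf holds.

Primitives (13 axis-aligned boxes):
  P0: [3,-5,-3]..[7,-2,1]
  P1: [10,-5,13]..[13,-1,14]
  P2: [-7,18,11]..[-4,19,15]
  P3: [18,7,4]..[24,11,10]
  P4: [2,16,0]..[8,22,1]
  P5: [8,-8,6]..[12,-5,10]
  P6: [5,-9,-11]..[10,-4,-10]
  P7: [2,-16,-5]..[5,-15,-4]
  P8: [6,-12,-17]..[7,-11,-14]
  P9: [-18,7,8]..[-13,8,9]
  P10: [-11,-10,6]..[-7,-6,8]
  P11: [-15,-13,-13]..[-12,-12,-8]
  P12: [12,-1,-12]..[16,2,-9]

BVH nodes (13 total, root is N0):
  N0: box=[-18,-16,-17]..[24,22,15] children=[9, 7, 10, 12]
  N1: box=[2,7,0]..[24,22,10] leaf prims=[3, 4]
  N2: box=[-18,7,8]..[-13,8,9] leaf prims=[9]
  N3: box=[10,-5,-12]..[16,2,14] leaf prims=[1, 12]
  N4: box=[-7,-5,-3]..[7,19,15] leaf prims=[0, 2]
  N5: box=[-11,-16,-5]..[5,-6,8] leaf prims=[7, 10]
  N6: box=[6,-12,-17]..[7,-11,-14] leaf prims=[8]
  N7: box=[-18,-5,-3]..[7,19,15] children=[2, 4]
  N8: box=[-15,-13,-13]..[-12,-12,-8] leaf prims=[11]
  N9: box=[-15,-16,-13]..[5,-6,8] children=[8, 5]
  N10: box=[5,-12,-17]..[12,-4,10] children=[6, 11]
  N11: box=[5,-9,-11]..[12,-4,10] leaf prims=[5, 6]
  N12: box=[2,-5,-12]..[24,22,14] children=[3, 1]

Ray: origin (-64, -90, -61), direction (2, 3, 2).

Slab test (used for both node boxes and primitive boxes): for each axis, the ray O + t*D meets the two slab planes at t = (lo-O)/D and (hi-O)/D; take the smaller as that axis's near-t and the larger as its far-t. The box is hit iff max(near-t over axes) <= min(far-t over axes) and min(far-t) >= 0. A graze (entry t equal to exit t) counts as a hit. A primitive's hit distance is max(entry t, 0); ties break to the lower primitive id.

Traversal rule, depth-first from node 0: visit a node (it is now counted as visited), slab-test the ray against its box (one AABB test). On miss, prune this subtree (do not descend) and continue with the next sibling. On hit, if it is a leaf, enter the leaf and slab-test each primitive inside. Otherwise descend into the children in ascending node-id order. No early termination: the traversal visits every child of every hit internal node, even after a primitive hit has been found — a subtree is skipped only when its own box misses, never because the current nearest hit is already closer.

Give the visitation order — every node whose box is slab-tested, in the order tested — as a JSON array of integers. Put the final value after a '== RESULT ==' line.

Trace the traversal:
N0 x:[23,44] y:[74/3,112/3] z:[22,38] -> hit [74/3,112/3], descend [7, 9, 10, 12]
  N7 x:[23,71/2] y:[85/3,109/3] z:[29,38] -> hit [29,71/2], descend [2, 4]
    N2 x:[23,51/2] y:[97/3,98/3] z:[69/2,35] -> miss, prune
    N4 x:[57/2,71/2] y:[85/3,109/3] z:[29,38] -> hit [29,71/2] leaf, test {P0(miss), P2(miss)}
  N9 x:[49/2,69/2] y:[74/3,28] z:[24,69/2] -> hit [74/3,28], descend [5, 8]
    N5 x:[53/2,69/2] y:[74/3,28] z:[28,69/2] -> hit [28,28] leaf, test {P7(miss), P10(miss)}
    N8 x:[49/2,26] y:[77/3,26] z:[24,53/2] -> hit [77/3,26] leaf, test {P11@t=77/3}
  N10 x:[69/2,38] y:[26,86/3] z:[22,71/2] -> miss, prune
  N12 x:[33,44] y:[85/3,112/3] z:[49/2,75/2] -> hit [33,112/3], descend [1, 3]
    N1 x:[33,44] y:[97/3,112/3] z:[61/2,71/2] -> hit [33,71/2] leaf, test {P3(miss), P4(miss)}
    N3 x:[37,40] y:[85/3,92/3] z:[49/2,75/2] -> miss, prune

Summary -> nodes [0, 7, 2, 4, 9, 5, 8, 10, 12, 1, 3]; box-tests=11; leaf-entries=4; first=P11

== RESULT ==
[0, 7, 2, 4, 9, 5, 8, 10, 12, 1, 3]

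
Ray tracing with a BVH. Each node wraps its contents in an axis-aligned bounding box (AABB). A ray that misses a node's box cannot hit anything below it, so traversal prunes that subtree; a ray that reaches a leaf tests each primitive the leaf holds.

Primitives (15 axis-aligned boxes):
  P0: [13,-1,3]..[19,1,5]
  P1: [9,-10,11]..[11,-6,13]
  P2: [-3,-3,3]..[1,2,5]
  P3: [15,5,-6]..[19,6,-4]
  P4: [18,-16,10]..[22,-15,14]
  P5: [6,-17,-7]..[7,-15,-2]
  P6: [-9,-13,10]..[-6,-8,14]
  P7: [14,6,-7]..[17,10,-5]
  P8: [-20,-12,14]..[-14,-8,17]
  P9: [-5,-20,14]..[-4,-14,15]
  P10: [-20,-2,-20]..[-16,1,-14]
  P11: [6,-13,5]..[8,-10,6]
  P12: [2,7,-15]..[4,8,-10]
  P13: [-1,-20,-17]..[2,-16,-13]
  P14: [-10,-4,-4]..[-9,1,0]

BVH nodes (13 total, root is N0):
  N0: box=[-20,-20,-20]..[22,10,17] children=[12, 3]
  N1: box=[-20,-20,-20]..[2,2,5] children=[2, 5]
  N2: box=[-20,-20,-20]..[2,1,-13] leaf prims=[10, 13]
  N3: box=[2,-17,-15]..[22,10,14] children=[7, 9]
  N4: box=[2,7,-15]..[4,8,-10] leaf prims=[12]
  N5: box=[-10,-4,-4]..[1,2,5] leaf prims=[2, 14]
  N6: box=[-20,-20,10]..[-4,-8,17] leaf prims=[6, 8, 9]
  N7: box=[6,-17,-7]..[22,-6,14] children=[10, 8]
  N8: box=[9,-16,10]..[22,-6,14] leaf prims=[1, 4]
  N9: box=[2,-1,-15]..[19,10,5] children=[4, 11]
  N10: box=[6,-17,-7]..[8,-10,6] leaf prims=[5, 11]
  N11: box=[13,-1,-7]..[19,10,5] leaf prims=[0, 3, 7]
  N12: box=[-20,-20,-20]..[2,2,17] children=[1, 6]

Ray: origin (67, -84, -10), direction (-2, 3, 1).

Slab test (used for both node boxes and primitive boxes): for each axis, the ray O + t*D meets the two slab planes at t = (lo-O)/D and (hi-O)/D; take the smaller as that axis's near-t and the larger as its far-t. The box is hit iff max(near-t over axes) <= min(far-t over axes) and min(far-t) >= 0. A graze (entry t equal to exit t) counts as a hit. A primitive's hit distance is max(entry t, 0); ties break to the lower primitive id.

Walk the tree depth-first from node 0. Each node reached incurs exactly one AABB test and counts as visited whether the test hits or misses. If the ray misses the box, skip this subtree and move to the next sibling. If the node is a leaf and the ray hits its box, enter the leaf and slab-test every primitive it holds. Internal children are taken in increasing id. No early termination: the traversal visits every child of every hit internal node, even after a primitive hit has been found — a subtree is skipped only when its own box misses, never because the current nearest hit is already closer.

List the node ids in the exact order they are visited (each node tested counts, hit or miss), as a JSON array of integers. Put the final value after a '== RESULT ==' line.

Trace the traversal:
N0 x:[45/2,87/2] y:[64/3,94/3] z:[-10,27] -> hit [45/2,27], descend [3, 12]
  N3 x:[45/2,65/2] y:[67/3,94/3] z:[-5,24] -> hit [45/2,24], descend [7, 9]
    N7 x:[45/2,61/2] y:[67/3,26] z:[3,24] -> hit [45/2,24], descend [8, 10]
      N8 x:[45/2,29] y:[68/3,26] z:[20,24] -> hit [68/3,24] leaf, test {P1(miss), P4@t=68/3}
      N10 x:[59/2,61/2] y:[67/3,74/3] z:[3,16] -> miss, prune
    N9 x:[24,65/2] y:[83/3,94/3] z:[-5,15] -> miss, prune
  N12 x:[65/2,87/2] y:[64/3,86/3] z:[-10,27] -> miss, prune

7 AABB tests over nodes [0, 3, 7, 8, 10, 9, 12]; 1 leaf entered; closest P4.

== RESULT ==
[0, 3, 7, 8, 10, 9, 12]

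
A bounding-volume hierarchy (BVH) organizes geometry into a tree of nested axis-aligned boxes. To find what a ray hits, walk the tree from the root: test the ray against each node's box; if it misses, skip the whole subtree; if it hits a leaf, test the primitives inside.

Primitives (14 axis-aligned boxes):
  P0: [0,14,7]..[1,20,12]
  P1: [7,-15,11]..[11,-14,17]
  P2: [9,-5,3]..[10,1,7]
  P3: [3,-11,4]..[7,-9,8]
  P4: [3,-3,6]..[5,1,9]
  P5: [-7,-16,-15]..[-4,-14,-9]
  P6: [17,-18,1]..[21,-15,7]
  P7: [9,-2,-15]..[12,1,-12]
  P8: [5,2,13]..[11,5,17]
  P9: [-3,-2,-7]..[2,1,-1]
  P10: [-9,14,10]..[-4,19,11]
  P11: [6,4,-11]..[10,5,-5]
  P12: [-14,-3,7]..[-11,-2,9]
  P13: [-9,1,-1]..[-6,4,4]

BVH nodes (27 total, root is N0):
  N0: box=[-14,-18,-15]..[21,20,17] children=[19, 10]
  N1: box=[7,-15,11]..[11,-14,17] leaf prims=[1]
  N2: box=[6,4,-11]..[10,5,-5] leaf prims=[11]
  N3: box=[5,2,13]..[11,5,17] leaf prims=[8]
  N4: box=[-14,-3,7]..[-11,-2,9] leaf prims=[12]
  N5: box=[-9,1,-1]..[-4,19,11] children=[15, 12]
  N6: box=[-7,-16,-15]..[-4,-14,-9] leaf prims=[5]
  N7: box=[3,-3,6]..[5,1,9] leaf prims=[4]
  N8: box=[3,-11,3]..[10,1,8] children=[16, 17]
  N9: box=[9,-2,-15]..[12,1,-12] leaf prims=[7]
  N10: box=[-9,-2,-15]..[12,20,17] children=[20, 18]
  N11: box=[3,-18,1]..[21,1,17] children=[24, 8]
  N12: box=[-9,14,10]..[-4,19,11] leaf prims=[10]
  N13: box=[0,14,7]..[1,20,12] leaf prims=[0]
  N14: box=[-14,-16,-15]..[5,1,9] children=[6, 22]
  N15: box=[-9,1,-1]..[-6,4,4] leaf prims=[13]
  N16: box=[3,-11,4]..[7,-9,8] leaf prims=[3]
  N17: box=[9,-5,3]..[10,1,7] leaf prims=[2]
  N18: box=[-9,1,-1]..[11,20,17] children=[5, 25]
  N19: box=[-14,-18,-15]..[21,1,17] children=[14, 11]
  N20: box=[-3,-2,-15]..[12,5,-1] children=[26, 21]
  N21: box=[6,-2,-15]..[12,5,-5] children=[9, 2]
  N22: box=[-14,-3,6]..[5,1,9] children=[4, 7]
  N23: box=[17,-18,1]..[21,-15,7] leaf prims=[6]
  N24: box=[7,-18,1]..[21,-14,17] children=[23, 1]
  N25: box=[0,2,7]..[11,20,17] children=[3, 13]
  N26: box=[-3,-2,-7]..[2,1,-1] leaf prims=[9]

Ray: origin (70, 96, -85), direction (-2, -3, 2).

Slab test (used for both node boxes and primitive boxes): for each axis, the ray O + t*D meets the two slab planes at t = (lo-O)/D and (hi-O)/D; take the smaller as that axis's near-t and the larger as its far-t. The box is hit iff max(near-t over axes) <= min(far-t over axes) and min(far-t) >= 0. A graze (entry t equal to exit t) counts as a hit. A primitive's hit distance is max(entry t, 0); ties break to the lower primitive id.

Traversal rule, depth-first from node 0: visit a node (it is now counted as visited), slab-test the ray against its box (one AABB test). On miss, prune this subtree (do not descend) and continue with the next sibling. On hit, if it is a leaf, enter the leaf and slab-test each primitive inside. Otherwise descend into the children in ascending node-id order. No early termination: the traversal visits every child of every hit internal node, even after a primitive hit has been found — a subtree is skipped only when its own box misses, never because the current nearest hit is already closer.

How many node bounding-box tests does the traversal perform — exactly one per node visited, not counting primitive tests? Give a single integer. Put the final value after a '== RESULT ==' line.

Walk:
N0 x:[49/2,42] y:[76/3,38] z:[35,51] -> hit [35,38], descend [10, 19]
  N10 x:[29,79/2] y:[76/3,98/3] z:[35,51] -> miss, prune
  N19 x:[49/2,42] y:[95/3,38] z:[35,51] -> hit [35,38], descend [11, 14]
    N11 x:[49/2,67/2] y:[95/3,38] z:[43,51] -> miss, prune
    N14 x:[65/2,42] y:[95/3,112/3] z:[35,47] -> hit [35,112/3], descend [6, 22]
      N6 x:[37,77/2] y:[110/3,112/3] z:[35,38] -> hit [37,112/3] leaf, test {P5@t=37}
      N22 x:[65/2,42] y:[95/3,33] z:[91/2,47] -> miss, prune

7 AABB tests over nodes [0, 10, 19, 11, 14, 6, 22]; 1 leaf entered; closest P5.

== RESULT ==
7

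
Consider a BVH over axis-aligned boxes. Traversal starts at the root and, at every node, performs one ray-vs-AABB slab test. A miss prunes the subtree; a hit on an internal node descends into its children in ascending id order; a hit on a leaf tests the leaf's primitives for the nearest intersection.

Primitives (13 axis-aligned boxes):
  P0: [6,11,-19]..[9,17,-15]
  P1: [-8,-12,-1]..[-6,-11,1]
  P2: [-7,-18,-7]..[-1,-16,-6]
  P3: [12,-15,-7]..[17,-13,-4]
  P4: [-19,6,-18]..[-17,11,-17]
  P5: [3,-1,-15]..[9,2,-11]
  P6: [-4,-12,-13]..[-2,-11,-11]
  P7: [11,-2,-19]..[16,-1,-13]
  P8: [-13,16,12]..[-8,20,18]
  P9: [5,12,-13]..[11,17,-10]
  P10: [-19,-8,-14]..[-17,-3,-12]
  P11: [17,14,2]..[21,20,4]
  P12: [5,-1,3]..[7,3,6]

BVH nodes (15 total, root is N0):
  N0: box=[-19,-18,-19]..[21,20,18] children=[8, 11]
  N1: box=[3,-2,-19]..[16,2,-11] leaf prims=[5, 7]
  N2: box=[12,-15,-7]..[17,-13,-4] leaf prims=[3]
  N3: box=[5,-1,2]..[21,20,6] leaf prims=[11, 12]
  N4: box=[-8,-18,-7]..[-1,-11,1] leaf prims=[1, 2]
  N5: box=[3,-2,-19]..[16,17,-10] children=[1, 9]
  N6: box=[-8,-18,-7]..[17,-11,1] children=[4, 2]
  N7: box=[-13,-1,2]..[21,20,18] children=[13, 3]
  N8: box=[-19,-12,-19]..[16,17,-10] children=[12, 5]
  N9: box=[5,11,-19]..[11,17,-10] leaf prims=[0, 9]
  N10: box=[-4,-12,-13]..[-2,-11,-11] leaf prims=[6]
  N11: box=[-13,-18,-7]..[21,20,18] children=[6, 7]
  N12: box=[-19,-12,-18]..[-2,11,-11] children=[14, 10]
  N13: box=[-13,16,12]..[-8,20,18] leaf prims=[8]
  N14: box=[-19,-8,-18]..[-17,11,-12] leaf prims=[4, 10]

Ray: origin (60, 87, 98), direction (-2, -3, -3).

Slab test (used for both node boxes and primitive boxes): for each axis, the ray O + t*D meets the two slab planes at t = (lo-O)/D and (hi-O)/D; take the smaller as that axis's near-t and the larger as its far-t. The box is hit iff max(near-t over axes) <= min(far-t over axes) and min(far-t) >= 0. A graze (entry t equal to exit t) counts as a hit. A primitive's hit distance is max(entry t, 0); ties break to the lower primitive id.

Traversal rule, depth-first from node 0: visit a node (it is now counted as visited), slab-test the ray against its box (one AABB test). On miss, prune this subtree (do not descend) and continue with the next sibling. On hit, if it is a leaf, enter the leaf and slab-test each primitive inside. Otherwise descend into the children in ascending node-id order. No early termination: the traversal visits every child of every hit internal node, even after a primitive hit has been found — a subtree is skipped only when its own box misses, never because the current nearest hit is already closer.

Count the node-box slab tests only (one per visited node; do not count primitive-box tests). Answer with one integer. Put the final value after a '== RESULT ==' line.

Traverse from the root:
N0 x:[39/2,79/2] y:[67/3,35] z:[80/3,39] -> hit [80/3,35], descend [8, 11]
  N8 x:[22,79/2] y:[70/3,33] z:[36,39] -> miss, prune
  N11 x:[39/2,73/2] y:[67/3,35] z:[80/3,35] -> hit [80/3,35], descend [6, 7]
    N6 x:[43/2,34] y:[98/3,35] z:[97/3,35] -> hit [98/3,34], descend [2, 4]
      N2 x:[43/2,24] y:[100/3,34] z:[34,35] -> miss, prune
      N4 x:[61/2,34] y:[98/3,35] z:[97/3,35] -> hit [98/3,34] leaf, test {P1@t=33, P2(miss)}
    N7 x:[39/2,73/2] y:[67/3,88/3] z:[80/3,32] -> hit [80/3,88/3], descend [3, 13]
      N3 x:[39/2,55/2] y:[67/3,88/3] z:[92/3,32] -> miss, prune
      N13 x:[34,73/2] y:[67/3,71/3] z:[80/3,86/3] -> miss, prune

Visited [0, 8, 11, 6, 2, 4, 7, 3, 13]. Tests: 9 box, 1 leaf. Nearest: P1.

== RESULT ==
9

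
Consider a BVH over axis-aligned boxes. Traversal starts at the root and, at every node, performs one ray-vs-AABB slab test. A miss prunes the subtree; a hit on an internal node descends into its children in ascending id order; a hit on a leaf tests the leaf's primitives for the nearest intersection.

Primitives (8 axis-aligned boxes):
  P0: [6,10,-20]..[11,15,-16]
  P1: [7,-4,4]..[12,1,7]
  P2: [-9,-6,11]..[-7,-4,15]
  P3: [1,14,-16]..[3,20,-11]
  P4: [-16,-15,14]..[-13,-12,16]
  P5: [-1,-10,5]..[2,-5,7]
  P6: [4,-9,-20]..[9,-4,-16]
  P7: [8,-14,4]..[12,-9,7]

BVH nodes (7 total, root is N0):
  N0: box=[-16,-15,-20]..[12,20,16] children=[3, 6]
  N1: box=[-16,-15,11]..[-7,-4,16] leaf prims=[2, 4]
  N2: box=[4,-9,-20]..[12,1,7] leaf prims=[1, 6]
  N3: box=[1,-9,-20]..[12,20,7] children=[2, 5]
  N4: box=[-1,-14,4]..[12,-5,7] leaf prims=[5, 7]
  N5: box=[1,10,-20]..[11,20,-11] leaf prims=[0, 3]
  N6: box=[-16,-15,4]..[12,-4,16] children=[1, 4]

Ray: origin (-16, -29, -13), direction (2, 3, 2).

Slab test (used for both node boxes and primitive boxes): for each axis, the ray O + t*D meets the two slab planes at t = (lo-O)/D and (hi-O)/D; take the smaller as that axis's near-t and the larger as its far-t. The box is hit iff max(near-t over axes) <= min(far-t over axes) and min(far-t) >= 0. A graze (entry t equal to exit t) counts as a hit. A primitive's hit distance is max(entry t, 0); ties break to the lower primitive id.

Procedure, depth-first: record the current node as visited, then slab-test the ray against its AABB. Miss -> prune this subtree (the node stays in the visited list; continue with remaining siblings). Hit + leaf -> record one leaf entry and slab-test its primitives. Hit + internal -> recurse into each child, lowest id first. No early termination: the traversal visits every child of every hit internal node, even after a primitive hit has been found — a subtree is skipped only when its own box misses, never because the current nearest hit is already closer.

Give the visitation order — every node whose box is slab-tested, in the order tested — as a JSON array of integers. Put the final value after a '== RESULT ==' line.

Walk:
N0 x:[0,14] y:[14/3,49/3] z:[-7/2,29/2] -> hit [14/3,14], descend [3, 6]
  N3 x:[17/2,14] y:[20/3,49/3] z:[-7/2,10] -> hit [17/2,10], descend [2, 5]
    N2 x:[10,14] y:[20/3,10] z:[-7/2,10] -> hit [10,10] leaf, test {P1(miss), P6(miss)}
    N5 x:[17/2,27/2] y:[13,49/3] z:[-7/2,1] -> miss, prune
  N6 x:[0,14] y:[14/3,25/3] z:[17/2,29/2] -> miss, prune

Summary -> nodes [0, 3, 2, 5, 6]; box-tests=5; leaf-entries=1; first=miss

== RESULT ==
[0, 3, 2, 5, 6]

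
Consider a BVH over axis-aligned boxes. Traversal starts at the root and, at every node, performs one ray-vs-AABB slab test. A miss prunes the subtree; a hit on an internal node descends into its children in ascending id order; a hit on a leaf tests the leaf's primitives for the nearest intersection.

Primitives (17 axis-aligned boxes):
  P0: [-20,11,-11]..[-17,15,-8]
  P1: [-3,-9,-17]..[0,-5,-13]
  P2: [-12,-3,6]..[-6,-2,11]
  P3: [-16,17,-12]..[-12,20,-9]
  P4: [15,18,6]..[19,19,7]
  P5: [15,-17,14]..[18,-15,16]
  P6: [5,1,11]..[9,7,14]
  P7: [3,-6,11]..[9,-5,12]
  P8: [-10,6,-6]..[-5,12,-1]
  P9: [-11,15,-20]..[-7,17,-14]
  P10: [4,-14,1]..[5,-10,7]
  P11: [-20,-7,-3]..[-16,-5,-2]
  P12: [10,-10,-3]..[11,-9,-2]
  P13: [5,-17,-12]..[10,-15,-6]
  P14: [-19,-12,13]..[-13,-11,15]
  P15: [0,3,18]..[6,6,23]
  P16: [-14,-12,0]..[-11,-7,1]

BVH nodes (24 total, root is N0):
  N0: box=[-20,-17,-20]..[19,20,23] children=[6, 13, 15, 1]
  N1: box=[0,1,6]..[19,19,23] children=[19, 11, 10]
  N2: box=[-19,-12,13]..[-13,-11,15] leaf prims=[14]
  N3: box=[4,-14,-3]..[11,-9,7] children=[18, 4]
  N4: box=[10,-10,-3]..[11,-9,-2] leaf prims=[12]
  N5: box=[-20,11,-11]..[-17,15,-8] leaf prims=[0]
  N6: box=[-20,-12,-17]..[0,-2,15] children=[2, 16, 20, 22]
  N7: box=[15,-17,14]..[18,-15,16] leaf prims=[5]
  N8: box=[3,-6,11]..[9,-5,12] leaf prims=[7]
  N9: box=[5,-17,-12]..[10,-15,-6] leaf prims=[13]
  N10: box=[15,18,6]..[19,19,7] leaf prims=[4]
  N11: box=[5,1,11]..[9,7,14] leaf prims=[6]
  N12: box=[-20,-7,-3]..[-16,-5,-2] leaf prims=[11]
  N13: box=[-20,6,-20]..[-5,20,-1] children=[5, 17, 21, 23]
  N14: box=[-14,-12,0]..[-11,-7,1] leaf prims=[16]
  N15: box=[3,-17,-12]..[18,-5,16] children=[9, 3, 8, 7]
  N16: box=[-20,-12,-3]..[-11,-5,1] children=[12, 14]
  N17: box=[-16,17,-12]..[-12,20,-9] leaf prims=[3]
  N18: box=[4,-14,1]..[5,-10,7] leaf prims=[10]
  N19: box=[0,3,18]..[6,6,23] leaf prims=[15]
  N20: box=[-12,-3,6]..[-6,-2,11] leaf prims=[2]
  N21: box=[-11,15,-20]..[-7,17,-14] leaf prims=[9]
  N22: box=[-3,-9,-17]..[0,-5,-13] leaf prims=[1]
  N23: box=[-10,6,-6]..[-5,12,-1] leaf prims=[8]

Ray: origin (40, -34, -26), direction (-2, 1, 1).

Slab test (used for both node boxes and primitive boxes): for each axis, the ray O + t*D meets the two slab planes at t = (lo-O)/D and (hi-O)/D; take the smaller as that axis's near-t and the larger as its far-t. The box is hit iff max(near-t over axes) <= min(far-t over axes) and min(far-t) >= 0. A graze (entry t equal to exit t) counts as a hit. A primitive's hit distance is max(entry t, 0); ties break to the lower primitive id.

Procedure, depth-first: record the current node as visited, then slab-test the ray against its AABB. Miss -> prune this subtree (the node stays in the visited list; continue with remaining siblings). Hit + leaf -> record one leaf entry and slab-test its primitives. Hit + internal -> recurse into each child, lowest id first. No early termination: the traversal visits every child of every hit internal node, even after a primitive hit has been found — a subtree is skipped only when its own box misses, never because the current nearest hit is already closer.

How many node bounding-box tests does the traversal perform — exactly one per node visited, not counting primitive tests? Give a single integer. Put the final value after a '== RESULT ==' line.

Traverse from the root:
N0 x:[21/2,30] y:[17,54] z:[6,49] -> hit [17,30], descend [1, 6, 13, 15]
  N1 x:[21/2,20] y:[35,53] z:[32,49] -> miss, prune
  N6 x:[20,30] y:[22,32] z:[9,41] -> hit [22,30], descend [2, 16, 20, 22]
    N2 x:[53/2,59/2] y:[22,23] z:[39,41] -> miss, prune
    N16 x:[51/2,30] y:[22,29] z:[23,27] -> hit [51/2,27], descend [12, 14]
      N12 x:[28,30] y:[27,29] z:[23,24] -> miss, prune
      N14 x:[51/2,27] y:[22,27] z:[26,27] -> hit [26,27] leaf, test {P16@t=26}
    N20 x:[23,26] y:[31,32] z:[32,37] -> miss, prune
    N22 x:[20,43/2] y:[25,29] z:[9,13] -> miss, prune
  N13 x:[45/2,30] y:[40,54] z:[6,25] -> miss, prune
  N15 x:[11,37/2] y:[17,29] z:[14,42] -> hit [17,37/2], descend [3, 7, 8, 9]
    N3 x:[29/2,18] y:[20,25] z:[23,33] -> miss, prune
    N7 x:[11,25/2] y:[17,19] z:[40,42] -> miss, prune
    N8 x:[31/2,37/2] y:[28,29] z:[37,38] -> miss, prune
    N9 x:[15,35/2] y:[17,19] z:[14,20] -> hit [17,35/2] leaf, test {P13@t=17}

15 AABB tests over nodes [0, 1, 6, 2, 16, 12, 14, 20, 22, 13, 15, 3, 7, 8, 9]; 2 leaves entered; closest P13.

== RESULT ==
15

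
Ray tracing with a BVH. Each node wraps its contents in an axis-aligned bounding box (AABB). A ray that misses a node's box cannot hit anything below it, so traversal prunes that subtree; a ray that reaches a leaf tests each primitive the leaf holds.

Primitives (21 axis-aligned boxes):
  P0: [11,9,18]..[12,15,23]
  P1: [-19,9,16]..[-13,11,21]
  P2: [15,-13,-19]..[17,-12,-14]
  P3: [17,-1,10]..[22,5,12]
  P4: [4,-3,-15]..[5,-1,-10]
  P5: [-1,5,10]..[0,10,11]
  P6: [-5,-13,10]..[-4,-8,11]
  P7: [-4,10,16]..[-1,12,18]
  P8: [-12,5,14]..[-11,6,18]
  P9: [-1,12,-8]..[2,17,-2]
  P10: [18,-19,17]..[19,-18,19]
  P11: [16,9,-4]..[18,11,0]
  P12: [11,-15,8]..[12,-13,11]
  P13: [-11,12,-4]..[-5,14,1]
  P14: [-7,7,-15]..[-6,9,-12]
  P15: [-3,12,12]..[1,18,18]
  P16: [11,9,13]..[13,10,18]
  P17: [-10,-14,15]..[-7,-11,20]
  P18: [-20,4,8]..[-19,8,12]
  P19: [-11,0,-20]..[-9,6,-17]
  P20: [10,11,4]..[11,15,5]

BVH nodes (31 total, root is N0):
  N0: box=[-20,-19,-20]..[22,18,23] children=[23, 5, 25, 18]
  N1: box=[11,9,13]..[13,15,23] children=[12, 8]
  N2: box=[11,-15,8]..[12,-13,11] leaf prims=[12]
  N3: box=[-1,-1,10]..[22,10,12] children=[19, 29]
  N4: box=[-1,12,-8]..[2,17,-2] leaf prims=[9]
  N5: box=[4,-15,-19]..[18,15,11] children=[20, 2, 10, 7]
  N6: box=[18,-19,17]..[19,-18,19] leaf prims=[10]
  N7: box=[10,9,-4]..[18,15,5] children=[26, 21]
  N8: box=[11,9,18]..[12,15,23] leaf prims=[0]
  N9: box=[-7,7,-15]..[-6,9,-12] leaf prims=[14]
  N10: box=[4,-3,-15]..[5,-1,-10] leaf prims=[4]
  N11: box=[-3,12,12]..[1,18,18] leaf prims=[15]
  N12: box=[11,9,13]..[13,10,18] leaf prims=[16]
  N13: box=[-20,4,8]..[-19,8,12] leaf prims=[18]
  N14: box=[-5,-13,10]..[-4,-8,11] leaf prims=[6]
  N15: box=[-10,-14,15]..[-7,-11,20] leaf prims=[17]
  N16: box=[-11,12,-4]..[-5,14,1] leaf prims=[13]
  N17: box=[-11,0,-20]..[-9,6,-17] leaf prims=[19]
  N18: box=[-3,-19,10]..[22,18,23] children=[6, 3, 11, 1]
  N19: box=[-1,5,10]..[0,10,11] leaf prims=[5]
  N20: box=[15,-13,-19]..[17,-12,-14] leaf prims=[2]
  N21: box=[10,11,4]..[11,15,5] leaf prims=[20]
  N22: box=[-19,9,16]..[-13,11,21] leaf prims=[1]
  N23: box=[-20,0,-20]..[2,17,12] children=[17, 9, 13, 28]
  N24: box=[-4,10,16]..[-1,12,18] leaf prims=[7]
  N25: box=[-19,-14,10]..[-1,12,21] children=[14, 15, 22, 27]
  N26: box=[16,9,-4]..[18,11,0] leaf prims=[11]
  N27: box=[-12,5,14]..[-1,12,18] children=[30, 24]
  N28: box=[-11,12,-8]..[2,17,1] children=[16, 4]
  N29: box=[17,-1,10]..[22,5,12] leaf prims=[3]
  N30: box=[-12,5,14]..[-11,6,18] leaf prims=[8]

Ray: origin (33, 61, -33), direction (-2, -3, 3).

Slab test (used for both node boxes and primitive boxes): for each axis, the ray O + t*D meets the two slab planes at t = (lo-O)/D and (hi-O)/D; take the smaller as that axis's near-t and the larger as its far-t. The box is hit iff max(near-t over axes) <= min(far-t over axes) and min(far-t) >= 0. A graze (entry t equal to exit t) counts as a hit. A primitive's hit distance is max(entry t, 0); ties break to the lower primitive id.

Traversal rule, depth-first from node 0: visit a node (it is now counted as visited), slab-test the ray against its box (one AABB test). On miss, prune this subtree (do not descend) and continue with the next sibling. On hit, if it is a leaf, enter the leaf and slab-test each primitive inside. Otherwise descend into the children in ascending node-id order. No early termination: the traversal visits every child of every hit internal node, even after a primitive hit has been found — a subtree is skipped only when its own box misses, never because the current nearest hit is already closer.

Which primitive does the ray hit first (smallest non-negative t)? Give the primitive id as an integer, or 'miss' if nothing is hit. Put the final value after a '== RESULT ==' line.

Traverse from the root:
N0 x:[11/2,53/2] y:[43/3,80/3] z:[13/3,56/3] -> hit [43/3,56/3], descend [5, 18, 23, 25]
  N5 x:[15/2,29/2] y:[46/3,76/3] z:[14/3,44/3] -> miss, prune
  N18 x:[11/2,18] y:[43/3,80/3] z:[43/3,56/3] -> hit [43/3,18], descend [1, 3, 6, 11]
    N1 x:[10,11] y:[46/3,52/3] z:[46/3,56/3] -> miss, prune
    N3 x:[11/2,17] y:[17,62/3] z:[43/3,15] -> miss, prune
    N6 x:[7,15/2] y:[79/3,80/3] z:[50/3,52/3] -> miss, prune
    N11 x:[16,18] y:[43/3,49/3] z:[15,17] -> hit [16,49/3] leaf, test {P15@t=16}
  N23 x:[31/2,53/2] y:[44/3,61/3] z:[13/3,15] -> miss, prune
  N25 x:[17,26] y:[49/3,25] z:[43/3,18] -> hit [17,18], descend [14, 15, 22, 27]
    N14 x:[37/2,19] y:[23,74/3] z:[43/3,44/3] -> miss, prune
    N15 x:[20,43/2] y:[24,25] z:[16,53/3] -> miss, prune
    N22 x:[23,26] y:[50/3,52/3] z:[49/3,18] -> miss, prune
    N27 x:[17,45/2] y:[49/3,56/3] z:[47/3,17] -> hit [17,17], descend [24, 30]
      N24 x:[17,37/2] y:[49/3,17] z:[49/3,17] -> hit [17,17] leaf, test {P7@t=17}
      N30 x:[22,45/2] y:[55/3,56/3] z:[47/3,17] -> miss, prune

order=[0, 5, 18, 1, 3, 6, 11, 23, 25, 14, 15, 22, 27, 24, 30]  |boxes|=15  |leaves|=2  hit=P15

== RESULT ==
15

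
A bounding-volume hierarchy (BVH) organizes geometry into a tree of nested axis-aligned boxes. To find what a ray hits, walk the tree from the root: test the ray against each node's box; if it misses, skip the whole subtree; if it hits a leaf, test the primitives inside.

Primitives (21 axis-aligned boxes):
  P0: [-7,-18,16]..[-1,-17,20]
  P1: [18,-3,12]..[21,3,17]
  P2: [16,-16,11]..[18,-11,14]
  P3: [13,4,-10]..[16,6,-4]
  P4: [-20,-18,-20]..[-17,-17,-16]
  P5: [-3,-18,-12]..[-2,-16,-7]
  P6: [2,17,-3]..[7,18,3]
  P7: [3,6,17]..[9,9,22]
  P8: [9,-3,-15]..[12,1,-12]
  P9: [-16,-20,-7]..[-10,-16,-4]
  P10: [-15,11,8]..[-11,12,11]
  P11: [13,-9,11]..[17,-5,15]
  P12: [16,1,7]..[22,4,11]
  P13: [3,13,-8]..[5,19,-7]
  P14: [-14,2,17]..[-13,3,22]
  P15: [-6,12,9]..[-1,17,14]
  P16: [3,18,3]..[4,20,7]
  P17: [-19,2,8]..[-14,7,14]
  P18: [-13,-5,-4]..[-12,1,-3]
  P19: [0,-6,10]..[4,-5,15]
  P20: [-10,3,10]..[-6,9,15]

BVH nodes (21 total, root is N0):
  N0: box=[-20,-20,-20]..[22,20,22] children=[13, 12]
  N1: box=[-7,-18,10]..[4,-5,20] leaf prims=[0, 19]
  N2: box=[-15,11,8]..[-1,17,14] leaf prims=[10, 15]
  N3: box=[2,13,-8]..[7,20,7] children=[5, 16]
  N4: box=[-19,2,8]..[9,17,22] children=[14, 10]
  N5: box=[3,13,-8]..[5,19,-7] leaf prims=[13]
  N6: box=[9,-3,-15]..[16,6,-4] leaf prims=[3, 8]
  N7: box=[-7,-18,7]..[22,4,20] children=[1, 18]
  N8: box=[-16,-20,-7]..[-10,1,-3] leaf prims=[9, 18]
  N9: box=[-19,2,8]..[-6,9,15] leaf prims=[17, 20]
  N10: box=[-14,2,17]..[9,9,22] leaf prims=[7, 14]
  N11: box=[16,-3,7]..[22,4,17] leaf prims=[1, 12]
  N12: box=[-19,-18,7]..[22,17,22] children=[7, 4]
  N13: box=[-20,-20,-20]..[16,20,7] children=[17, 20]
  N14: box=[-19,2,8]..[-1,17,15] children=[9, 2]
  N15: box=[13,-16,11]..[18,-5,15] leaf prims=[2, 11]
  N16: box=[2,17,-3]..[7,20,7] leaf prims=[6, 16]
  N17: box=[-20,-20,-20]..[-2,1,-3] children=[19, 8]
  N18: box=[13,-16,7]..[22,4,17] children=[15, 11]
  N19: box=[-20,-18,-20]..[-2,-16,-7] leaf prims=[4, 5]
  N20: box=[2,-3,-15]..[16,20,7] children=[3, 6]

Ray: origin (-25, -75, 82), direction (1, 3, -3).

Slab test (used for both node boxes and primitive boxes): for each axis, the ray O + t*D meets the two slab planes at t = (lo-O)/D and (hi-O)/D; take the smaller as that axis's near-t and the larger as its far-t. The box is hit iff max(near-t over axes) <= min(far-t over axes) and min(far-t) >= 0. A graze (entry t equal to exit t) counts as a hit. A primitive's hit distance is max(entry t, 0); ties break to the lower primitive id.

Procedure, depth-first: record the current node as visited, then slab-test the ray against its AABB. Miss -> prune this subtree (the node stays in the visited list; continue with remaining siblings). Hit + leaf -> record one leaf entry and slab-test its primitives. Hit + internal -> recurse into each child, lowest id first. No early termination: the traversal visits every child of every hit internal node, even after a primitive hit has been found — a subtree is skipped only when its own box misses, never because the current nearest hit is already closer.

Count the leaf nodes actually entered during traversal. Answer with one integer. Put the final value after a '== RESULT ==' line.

Trace the traversal:
N0 x:[5,47] y:[55/3,95/3] z:[20,34] -> hit [20,95/3], descend [12, 13]
  N12 x:[6,47] y:[19,92/3] z:[20,25] -> hit [20,25], descend [4, 7]
    N4 x:[6,34] y:[77/3,92/3] z:[20,74/3] -> miss, prune
    N7 x:[18,47] y:[19,79/3] z:[62/3,25] -> hit [62/3,25], descend [1, 18]
      N1 x:[18,29] y:[19,70/3] z:[62/3,24] -> hit [62/3,70/3] leaf, test {P0(miss), P19(miss)}
      N18 x:[38,47] y:[59/3,79/3] z:[65/3,25] -> miss, prune
  N13 x:[5,41] y:[55/3,95/3] z:[25,34] -> hit [25,95/3], descend [17, 20]
    N17 x:[5,23] y:[55/3,76/3] z:[85/3,34] -> miss, prune
    N20 x:[27,41] y:[24,95/3] z:[25,97/3] -> hit [27,95/3], descend [3, 6]
      N3 x:[27,32] y:[88/3,95/3] z:[25,30] -> hit [88/3,30], descend [5, 16]
        N5 x:[28,30] y:[88/3,94/3] z:[89/3,30] -> hit [89/3,30] leaf, test {P13@t=89/3}
        N16 x:[27,32] y:[92/3,95/3] z:[25,85/3] -> miss, prune
      N6 x:[34,41] y:[24,27] z:[86/3,97/3] -> miss, prune

Visited [0, 12, 4, 7, 1, 18, 13, 17, 20, 3, 5, 16, 6]. Tests: 13 box, 2 leaf. Nearest: P13.

== RESULT ==
2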